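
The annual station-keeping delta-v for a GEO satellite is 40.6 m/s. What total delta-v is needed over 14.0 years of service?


dV = rate * years = 40.6 * 14.0
dV = 568.4000 m/s

568.4000 m/s


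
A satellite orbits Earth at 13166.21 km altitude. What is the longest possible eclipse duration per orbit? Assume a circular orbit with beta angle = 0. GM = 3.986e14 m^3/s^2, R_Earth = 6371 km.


r = 19537.2100 km
T = 452.9537 min
Eclipse fraction = arcsin(R_E/r)/pi = arcsin(6371.0000/19537.2100)/pi
= arcsin(0.3260957)/pi = 0.1057332
Eclipse duration = 0.1057332 * 452.9537 = 47.8922 min

47.8922 minutes


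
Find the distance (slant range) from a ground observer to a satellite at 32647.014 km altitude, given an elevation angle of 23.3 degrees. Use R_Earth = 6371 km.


h = 32647.014 km, el = 23.3 deg
d = -R_E*sin(el) + sqrt((R_E*sin(el))^2 + 2*R_E*h + h^2)
d = -6371.0000*sin(0.4066617) + sqrt((6371.0000*0.3955455)^2 + 2*6371.0000*32647.014 + 32647.014^2)
d = 36056.7379 km

36056.7379 km


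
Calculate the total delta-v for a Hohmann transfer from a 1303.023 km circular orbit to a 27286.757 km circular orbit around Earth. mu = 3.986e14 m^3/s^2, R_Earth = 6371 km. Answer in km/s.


r1 = 7674.0230 km = 7.674023e+06 m
r2 = 33657.7570 km = 3.3657757e+07 m
dv1 = sqrt(mu/r1)*(sqrt(2*r2/(r1+r2)) - 1) = 1990.5172 m/s
dv2 = sqrt(mu/r2)*(1 - sqrt(2*r1/(r1+r2))) = 1344.2694 m/s
total dv = |dv1| + |dv2| = 1990.5172 + 1344.2694 = 3334.7866 m/s = 3.3348 km/s

3.3348 km/s


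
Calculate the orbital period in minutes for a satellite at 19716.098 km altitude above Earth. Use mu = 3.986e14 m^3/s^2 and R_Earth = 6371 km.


r = 26087.0980 km = 2.6087098e+07 m
T = 2*pi*sqrt(r^3/mu) = 2*pi*sqrt(1.7753227e+22 / 3.986e14)
T = 41932.4150 s = 698.8736 min

698.8736 minutes


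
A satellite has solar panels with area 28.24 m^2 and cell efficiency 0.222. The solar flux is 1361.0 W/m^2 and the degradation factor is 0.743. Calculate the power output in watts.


P = area * eta * S * degradation
P = 28.24 * 0.222 * 1361.0 * 0.743
P = 6339.6401 W

6339.6401 W


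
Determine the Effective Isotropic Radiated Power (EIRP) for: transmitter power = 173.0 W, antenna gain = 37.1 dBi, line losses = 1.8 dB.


Pt = 173.0 W = 22.3805 dBW
EIRP = Pt_dBW + Gt - losses = 22.3805 + 37.1 - 1.8 = 57.6805 dBW

57.6805 dBW


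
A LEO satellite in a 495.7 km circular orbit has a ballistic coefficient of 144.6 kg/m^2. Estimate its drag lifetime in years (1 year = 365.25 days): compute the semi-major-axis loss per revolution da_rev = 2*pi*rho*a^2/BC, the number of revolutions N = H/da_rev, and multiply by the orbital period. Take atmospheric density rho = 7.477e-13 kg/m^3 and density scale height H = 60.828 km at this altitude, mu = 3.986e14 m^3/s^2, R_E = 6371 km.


a = R_E + alt = 6866.7000 km = 6.8667e+06 m
da_rev = 2*pi*rho*a^2/BC = 2*pi*7.477e-13*(6.8667e+06)^2/144.6 = 1.531917 m per revolution
N = H/da_rev = 60828.0000 m / 1.531917 m = 39707.1241 revolutions
P = 2*pi*sqrt(a^3/mu) = 5662.8275 s
lifetime = N*P = 39707.1241 * 5662.8275 = 2.2485459e+08 s = 2602.4837 days
years = 2602.4837 / 365.25 = 7.1252 years

7.1252 years


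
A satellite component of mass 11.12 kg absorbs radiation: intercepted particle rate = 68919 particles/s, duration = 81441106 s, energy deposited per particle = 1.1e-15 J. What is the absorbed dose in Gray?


Total energy deposited = rate * time * E_per
  = 68919 * 81441106 * 1.1e-15 = 0.006174124 J
Dose = E_total / mass = 0.006174124 / 11.12
Dose = 5.5522694e-04 Gy

5.5523e-04 Gy


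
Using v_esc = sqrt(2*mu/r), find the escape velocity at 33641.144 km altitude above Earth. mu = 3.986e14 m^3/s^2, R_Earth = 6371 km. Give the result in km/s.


r = 6371.0 + 33641.144 = 40012.1440 km = 4.0012144e+07 m
v_esc = sqrt(2*mu/r) = sqrt(2*3.986e14 / 4.0012144e+07)
v_esc = 4463.6253 m/s = 4.4636 km/s

4.4636 km/s


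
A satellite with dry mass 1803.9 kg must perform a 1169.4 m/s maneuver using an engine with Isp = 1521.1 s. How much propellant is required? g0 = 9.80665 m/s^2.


ve = Isp * g0 = 1521.1 * 9.80665 = 14916.895315 m/s
mass ratio = exp(dv/ve) = exp(1169.4/14916.895315) = 1.08154906
m_prop = m_dry * (mr - 1) = 1803.9 * (1.08154906 - 1)
m_prop = 147.1064 kg

147.1064 kg


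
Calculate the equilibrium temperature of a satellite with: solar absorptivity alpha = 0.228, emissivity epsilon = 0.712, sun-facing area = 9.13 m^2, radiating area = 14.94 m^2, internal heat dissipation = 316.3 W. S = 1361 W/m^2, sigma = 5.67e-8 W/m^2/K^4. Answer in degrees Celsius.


Numerator = alpha*S*A_sun + Q_int = 0.228*1361*9.13 + 316.3 = 3149.4120 W
Denominator = eps*sigma*A_rad = 0.712*5.67e-8*14.94 = 6.0313378e-07 W/K^4
T^4 = 5.2217471e+09 K^4
T = 268.8153 K = -4.3347 C

-4.3347 degrees Celsius


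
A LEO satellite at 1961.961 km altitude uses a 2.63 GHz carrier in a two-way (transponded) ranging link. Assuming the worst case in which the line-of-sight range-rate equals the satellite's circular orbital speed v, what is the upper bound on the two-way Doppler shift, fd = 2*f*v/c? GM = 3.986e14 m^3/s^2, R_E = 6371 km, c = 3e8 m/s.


r = 8.332961e+06 m
v = sqrt(mu/r) = 6916.2228 m/s (worst-case radial velocity)
f = 2.63 GHz = 2.63e+09 Hz
fd = 2*f*v/c = 2*2.63e+09*6916.2228/3.0e+08
fd = 121264.4390 Hz

121264.4390 Hz


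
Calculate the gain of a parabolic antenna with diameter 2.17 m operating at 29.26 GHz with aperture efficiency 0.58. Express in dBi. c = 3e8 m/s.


lambda = c/f = 3e8 / 2.926e+10 = 0.0102529 m
G = eta*(pi*D/lambda)^2 = 0.58*(pi*2.17/0.0102529)^2
G = 256420.8531 (linear)
G = 10*log10(256420.8531) = 54.0895 dBi

54.0895 dBi


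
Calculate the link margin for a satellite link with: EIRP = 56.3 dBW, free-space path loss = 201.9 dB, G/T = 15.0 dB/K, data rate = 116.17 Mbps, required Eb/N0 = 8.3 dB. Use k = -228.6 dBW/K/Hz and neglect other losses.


C/N0 = EIRP - FSPL + G/T - k = 56.3 - 201.9 + 15.0 - (-228.6)
C/N0 = 98.0000 dB-Hz
R_b = 116.17 Mbps = 1.1617e+08 bps -> 10*log10(R_b) = 80.6509 dB-Hz
Eb/N0 = C/N0 - 10*log10(R_b) = 98.0000 - 80.6509 = 17.3491 dB
Margin = Eb/N0 - Eb/N0_req = 17.3491 - 8.3 = 9.0491 dB (link closes)

9.0491 dB


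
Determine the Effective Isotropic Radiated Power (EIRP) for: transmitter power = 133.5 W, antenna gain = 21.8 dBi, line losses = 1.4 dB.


Pt = 133.5 W = 21.2548 dBW
EIRP = Pt_dBW + Gt - losses = 21.2548 + 21.8 - 1.4 = 41.6548 dBW

41.6548 dBW


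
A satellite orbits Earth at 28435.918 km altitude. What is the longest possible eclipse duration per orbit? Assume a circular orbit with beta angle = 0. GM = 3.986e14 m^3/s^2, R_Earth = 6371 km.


r = 34806.9180 km
T = 1077.1057 min
Eclipse fraction = arcsin(R_E/r)/pi = arcsin(6371.0000/34806.9180)/pi
= arcsin(0.1830383)/pi = 0.05859324
Eclipse duration = 0.05859324 * 1077.1057 = 63.1111 min

63.1111 minutes


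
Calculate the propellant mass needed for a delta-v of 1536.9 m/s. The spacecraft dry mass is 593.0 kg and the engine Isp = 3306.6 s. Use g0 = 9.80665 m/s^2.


ve = Isp * g0 = 3306.6 * 9.80665 = 32426.668890 m/s
mass ratio = exp(dv/ve) = exp(1536.9/32426.668890) = 1.04853733
m_prop = m_dry * (mr - 1) = 593.0 * (1.04853733 - 1)
m_prop = 28.7826 kg

28.7826 kg


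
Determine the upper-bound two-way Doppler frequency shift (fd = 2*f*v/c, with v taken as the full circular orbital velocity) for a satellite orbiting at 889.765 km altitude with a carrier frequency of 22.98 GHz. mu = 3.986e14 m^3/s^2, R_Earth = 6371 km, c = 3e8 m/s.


r = 7.260765e+06 m
v = sqrt(mu/r) = 7409.3047 m/s (worst-case radial velocity)
f = 22.98 GHz = 2.298e+10 Hz
fd = 2*f*v/c = 2*2.298e+10*7409.3047/3.0e+08
fd = 1.1351055e+06 Hz

1.1351e+06 Hz


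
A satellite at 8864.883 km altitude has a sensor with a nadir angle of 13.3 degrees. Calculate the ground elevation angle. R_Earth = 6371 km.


r = R_E + alt = 15235.8830 km
Law of sines in the satellite / Earth-center / ground-point triangle:
  sin(nadir)/R_E = sin(90 + el)/r  =>  cos(el) = (r/R_E)*sin(nadir)
cos(el) = (15235.8830 / 6371.0000) * sin(13.3 deg) = 0.5501508
el = arccos(0.5501508) = 56.6226 deg
(Earth-central angle = 90 - nadir - el = 20.0774 deg)

56.6226 degrees


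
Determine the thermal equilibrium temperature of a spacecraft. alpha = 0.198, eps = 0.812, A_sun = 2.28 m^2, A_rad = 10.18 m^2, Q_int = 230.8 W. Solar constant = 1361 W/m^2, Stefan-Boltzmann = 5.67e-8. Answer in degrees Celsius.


Numerator = alpha*S*A_sun + Q_int = 0.198*1361*2.28 + 230.8 = 845.2098 W
Denominator = eps*sigma*A_rad = 0.812*5.67e-8*10.18 = 4.6869127e-07 W/K^4
T^4 = 1.8033403e+09 K^4
T = 206.0722 K = -67.0778 C

-67.0778 degrees Celsius


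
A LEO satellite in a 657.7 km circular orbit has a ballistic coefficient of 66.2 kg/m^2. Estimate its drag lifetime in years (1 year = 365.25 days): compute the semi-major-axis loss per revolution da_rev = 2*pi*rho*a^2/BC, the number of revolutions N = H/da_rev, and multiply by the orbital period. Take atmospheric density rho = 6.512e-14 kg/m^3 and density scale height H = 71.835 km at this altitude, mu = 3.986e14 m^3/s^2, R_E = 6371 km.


a = R_E + alt = 7028.7000 km = 7.0287e+06 m
da_rev = 2*pi*rho*a^2/BC = 2*pi*6.512e-14*(7.0287e+06)^2/66.2 = 0.305341817 m per revolution
N = H/da_rev = 71835.0000 m / 0.305341817 m = 235260.9309 revolutions
P = 2*pi*sqrt(a^3/mu) = 5864.4020 s
lifetime = N*P = 235260.9309 * 5864.4020 = 1.3796647e+09 s = 15968.3411 days
years = 15968.3411 / 365.25 = 43.7189 years

43.7189 years


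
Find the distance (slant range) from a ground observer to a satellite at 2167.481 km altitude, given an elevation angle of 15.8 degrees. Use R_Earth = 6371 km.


h = 2167.481 km, el = 15.8 deg
d = -R_E*sin(el) + sqrt((R_E*sin(el))^2 + 2*R_E*h + h^2)
d = -6371.0000*sin(0.275762) + sqrt((6371.0000*0.2722802)^2 + 2*6371.0000*2167.481 + 2167.481^2)
d = 4208.8025 km

4208.8025 km


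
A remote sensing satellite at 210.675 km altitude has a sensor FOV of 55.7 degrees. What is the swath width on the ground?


FOV = 55.7 deg = 0.9721484 rad
swath = 2 * alt * tan(FOV/2) = 2 * 210.675 * tan(0.4860742)
swath = 2 * 210.675 * 0.528356
swath = 222.6228 km

222.6228 km


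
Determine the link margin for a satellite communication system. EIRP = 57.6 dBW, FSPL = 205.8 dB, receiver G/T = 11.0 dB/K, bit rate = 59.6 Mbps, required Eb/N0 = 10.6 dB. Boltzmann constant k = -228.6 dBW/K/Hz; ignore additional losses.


C/N0 = EIRP - FSPL + G/T - k = 57.6 - 205.8 + 11.0 - (-228.6)
C/N0 = 91.4000 dB-Hz
R_b = 59.6 Mbps = 5.96e+07 bps -> 10*log10(R_b) = 77.7525 dB-Hz
Eb/N0 = C/N0 - 10*log10(R_b) = 91.4000 - 77.7525 = 13.6475 dB
Margin = Eb/N0 - Eb/N0_req = 13.6475 - 10.6 = 3.0475 dB (link closes)

3.0475 dB


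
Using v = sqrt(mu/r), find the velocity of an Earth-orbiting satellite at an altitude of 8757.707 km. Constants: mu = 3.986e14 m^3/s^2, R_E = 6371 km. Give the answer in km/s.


r = R_E + alt = 6371.0 + 8757.707 = 15128.7070 km = 1.5128707e+07 m
v = sqrt(mu/r) = sqrt(3.986e14 / 1.5128707e+07) = 5132.9584 m/s = 5.1330 km/s

5.1330 km/s


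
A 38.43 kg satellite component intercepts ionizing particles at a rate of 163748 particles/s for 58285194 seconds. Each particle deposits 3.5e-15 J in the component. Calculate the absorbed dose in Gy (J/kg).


Total energy deposited = rate * time * E_per
  = 163748 * 58285194 * 3.5e-15 = 0.03340429 J
Dose = E_total / mass = 0.03340429 / 38.43
Dose = 8.692244e-04 Gy

8.6922e-04 Gy


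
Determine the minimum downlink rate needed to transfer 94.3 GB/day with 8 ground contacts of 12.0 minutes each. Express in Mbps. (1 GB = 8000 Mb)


total contact time = 8 * 12.0 * 60 = 5760.0000 s
data = 94.3 GB = 754400.0000 Mb
rate = 754400.0000 / 5760.0000 = 130.9722 Mbps

130.9722 Mbps


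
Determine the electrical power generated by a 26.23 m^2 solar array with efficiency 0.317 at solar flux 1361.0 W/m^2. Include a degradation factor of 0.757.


P = area * eta * S * degradation
P = 26.23 * 0.317 * 1361.0 * 0.757
P = 8566.6605 W

8566.6605 W


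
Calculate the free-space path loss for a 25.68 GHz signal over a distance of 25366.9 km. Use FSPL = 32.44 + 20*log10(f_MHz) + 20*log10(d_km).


f = 25.68 GHz = 25680.0000 MHz
d = 25366.9 km
FSPL = 32.44 + 20*log10(25680.0000) + 20*log10(25366.9)
FSPL = 32.44 + 88.1919 + 88.0853
FSPL = 208.7172 dB

208.7172 dB


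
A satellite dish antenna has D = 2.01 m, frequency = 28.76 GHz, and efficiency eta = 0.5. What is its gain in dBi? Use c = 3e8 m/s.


lambda = c/f = 3e8 / 2.876e+10 = 0.01043115 m
G = eta*(pi*D/lambda)^2 = 0.5*(pi*2.01/0.01043115)^2
G = 183230.2265 (linear)
G = 10*log10(183230.2265) = 52.6300 dBi

52.6300 dBi


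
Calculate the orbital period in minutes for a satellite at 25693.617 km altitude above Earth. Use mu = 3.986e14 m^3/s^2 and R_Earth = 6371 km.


r = 32064.6170 km = 3.2064617e+07 m
T = 2*pi*sqrt(r^3/mu) = 2*pi*sqrt(3.2966905e+22 / 3.986e14)
T = 57141.3250 s = 952.3554 min

952.3554 minutes


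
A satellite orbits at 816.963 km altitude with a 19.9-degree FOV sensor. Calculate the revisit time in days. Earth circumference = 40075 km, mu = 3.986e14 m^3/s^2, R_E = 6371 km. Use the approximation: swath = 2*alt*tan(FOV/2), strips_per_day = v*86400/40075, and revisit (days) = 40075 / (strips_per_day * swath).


swath = 2*816.963*tan(0.1736603) = 286.6353 km
v = sqrt(mu/r) = 7446.7321 m/s = 7.4467 km/s
strips/day = v*86400/40075 = 7.4467*86400/40075 = 16.0548
coverage/day = strips * swath = 16.0548 * 286.6353 = 4601.8829 km
revisit = 40075 / 4601.8829 = 8.7084 days

8.7084 days


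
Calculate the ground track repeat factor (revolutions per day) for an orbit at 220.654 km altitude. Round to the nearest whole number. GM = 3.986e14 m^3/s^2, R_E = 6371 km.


r = 6.591654e+06 m
T = 2*pi*sqrt(r^3/mu) = 5326.0204 s = 88.7670 min
revs/day = 1440 / 88.7670 = 16.2222
Rounded: 16 revolutions per day

16 revolutions per day


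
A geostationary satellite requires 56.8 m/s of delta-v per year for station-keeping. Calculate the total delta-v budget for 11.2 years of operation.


dV = rate * years = 56.8 * 11.2
dV = 636.1600 m/s

636.1600 m/s


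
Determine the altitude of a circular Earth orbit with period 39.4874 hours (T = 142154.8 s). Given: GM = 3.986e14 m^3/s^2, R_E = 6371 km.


T = 142154.8 s
r = (mu*T^2/(4*pi^2))^(1/3) = (3.986e14 * 142154.8^2 / (4*pi^2))^(1/3)
r = 5.8870836e+07 m = 58870.8363 km
alt = r - R_E = 58870.8363 - 6371 = 52499.8363 km

52499.8363 km


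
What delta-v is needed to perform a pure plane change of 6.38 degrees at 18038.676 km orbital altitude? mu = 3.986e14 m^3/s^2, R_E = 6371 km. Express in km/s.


r = 24409.6760 km = 2.4409676e+07 m
V = sqrt(mu/r) = 4040.9887 m/s
di = 6.38 deg = 0.111352 rad
dV = 2*V*sin(di/2) = 2*4040.9887*sin(0.055676)
dV = 449.7398 m/s = 0.4497398 km/s

0.4497 km/s


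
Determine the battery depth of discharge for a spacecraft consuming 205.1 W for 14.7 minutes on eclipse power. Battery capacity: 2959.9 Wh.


E_used = P * t / 60 = 205.1 * 14.7 / 60 = 50.2495 Wh
DOD = E_used / E_total * 100 = 50.2495 / 2959.9 * 100
DOD = 1.6977 %

1.6977 %


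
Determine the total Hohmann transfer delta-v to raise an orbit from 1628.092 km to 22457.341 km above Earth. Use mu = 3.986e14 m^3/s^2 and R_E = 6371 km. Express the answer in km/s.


r1 = 7999.0920 km = 7.999092e+06 m
r2 = 28828.3410 km = 2.8828341e+07 m
dv1 = sqrt(mu/r1)*(sqrt(2*r2/(r1+r2)) - 1) = 1773.4931 m/s
dv2 = sqrt(mu/r2)*(1 - sqrt(2*r1/(r1+r2))) = 1267.6200 m/s
total dv = |dv1| + |dv2| = 1773.4931 + 1267.6200 = 3041.1132 m/s = 3.0411 km/s

3.0411 km/s


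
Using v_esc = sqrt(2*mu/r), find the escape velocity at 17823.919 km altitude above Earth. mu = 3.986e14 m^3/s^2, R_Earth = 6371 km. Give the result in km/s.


r = 6371.0 + 17823.919 = 24194.9190 km = 2.4194919e+07 m
v_esc = sqrt(2*mu/r) = sqrt(2*3.986e14 / 2.4194919e+07)
v_esc = 5740.1278 m/s = 5.7401 km/s

5.7401 km/s


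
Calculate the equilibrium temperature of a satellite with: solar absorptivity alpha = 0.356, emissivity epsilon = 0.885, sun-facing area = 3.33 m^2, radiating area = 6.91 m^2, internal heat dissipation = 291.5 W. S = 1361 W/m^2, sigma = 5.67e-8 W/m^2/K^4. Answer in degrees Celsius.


Numerator = alpha*S*A_sun + Q_int = 0.356*1361*3.33 + 291.5 = 1904.9383 W
Denominator = eps*sigma*A_rad = 0.885*5.67e-8*6.91 = 3.4674034e-07 W/K^4
T^4 = 5.4938466e+09 K^4
T = 272.2508 K = -0.8992198 C

-0.8992 degrees Celsius


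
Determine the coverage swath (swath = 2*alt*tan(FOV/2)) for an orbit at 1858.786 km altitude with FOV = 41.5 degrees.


FOV = 41.5 deg = 0.7243116 rad
swath = 2 * alt * tan(FOV/2) = 2 * 1858.786 * tan(0.3621558)
swath = 2 * 1858.786 * 0.3788661
swath = 1408.4620 km

1408.4620 km


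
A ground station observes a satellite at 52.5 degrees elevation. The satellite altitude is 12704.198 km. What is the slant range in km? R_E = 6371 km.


h = 12704.198 km, el = 52.5 deg
d = -R_E*sin(el) + sqrt((R_E*sin(el))^2 + 2*R_E*h + h^2)
d = -6371.0000*sin(0.9162979) + sqrt((6371.0000*0.7933533)^2 + 2*6371.0000*12704.198 + 12704.198^2)
d = 13622.2973 km

13622.2973 km


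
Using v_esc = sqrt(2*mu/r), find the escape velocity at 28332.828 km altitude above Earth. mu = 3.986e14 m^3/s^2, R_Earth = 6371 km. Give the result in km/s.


r = 6371.0 + 28332.828 = 34703.8280 km = 3.4703828e+07 m
v_esc = sqrt(2*mu/r) = sqrt(2*3.986e14 / 3.4703828e+07)
v_esc = 4792.8623 m/s = 4.7929 km/s

4.7929 km/s


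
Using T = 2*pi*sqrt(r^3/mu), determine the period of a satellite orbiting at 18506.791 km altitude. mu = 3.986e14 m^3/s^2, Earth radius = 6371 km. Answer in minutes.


r = 24877.7910 km = 2.4877791e+07 m
T = 2*pi*sqrt(r^3/mu) = 2*pi*sqrt(1.5396976e+22 / 3.986e14)
T = 39050.7108 s = 650.8452 min

650.8452 minutes


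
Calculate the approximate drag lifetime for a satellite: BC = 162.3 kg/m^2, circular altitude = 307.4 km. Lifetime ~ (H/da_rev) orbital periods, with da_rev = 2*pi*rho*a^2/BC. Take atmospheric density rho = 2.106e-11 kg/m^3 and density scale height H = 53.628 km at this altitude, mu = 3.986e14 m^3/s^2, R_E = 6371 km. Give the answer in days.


a = R_E + alt = 6678.4000 km = 6.6784e+06 m
da_rev = 2*pi*rho*a^2/BC = 2*pi*2.106e-11*(6.6784e+06)^2/162.3 = 36.363407 m per revolution
N = H/da_rev = 53628.0000 m / 36.363407 m = 1474.7793 revolutions
P = 2*pi*sqrt(a^3/mu) = 5431.5010 s
lifetime = N*P = 1474.7793 * 5431.5010 = 8.0102652e+06 s = 92.7114 days

92.7114 days


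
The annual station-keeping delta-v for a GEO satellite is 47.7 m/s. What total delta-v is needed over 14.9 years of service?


dV = rate * years = 47.7 * 14.9
dV = 710.7300 m/s

710.7300 m/s


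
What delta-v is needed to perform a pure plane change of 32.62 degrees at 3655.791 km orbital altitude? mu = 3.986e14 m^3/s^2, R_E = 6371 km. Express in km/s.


r = 10026.7910 km = 1.0026791e+07 m
V = sqrt(mu/r) = 6305.0374 m/s
di = 32.62 deg = 0.5693264 rad
dV = 2*V*sin(di/2) = 2*6305.0374*sin(0.2846632)
dV = 3541.3405 m/s = 3.5413 km/s

3.5413 km/s


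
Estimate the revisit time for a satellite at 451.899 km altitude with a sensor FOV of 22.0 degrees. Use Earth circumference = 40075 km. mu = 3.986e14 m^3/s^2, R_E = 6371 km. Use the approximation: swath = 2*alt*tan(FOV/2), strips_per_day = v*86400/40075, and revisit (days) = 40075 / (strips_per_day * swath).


swath = 2*451.899*tan(0.1919862) = 175.6805 km
v = sqrt(mu/r) = 7643.3575 m/s = 7.6434 km/s
strips/day = v*86400/40075 = 7.6434*86400/40075 = 16.4788
coverage/day = strips * swath = 16.4788 * 175.6805 = 2894.9964 km
revisit = 40075 / 2894.9964 = 13.8428 days

13.8428 days


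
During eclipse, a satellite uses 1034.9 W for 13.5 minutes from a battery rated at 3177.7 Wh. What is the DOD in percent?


E_used = P * t / 60 = 1034.9 * 13.5 / 60 = 232.8525 Wh
DOD = E_used / E_total * 100 = 232.8525 / 3177.7 * 100
DOD = 7.3277 %

7.3277 %


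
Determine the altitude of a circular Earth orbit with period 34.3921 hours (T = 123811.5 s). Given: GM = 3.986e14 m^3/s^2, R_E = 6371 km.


T = 123811.5 s
r = (mu*T^2/(4*pi^2))^(1/3) = (3.986e14 * 123811.5^2 / (4*pi^2))^(1/3)
r = 5.3690796e+07 m = 53690.7960 km
alt = r - R_E = 53690.7960 - 6371 = 47319.7960 km

47319.7960 km


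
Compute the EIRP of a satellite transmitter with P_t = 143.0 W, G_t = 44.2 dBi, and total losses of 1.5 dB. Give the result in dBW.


Pt = 143.0 W = 21.5534 dBW
EIRP = Pt_dBW + Gt - losses = 21.5534 + 44.2 - 1.5 = 64.2534 dBW

64.2534 dBW


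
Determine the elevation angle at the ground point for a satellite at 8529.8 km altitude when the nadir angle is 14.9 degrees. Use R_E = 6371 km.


r = R_E + alt = 14900.8000 km
Law of sines in the satellite / Earth-center / ground-point triangle:
  sin(nadir)/R_E = sin(90 + el)/r  =>  cos(el) = (r/R_E)*sin(nadir)
cos(el) = (14900.8000 / 6371.0000) * sin(14.9 deg) = 0.6013945
el = arccos(0.6013945) = 53.0302 deg
(Earth-central angle = 90 - nadir - el = 22.0698 deg)

53.0302 degrees


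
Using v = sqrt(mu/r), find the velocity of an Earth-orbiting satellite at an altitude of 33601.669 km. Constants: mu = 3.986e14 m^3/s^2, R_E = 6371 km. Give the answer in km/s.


r = R_E + alt = 6371.0 + 33601.669 = 39972.6690 km = 3.9972669e+07 m
v = sqrt(mu/r) = sqrt(3.986e14 / 3.9972669e+07) = 3157.8178 m/s = 3.1578 km/s

3.1578 km/s


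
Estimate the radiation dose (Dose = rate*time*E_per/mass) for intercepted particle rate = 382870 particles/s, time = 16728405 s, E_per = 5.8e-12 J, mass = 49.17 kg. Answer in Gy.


Total energy deposited = rate * time * E_per
  = 382870 * 16728405 * 5.8e-12 = 37.1479 J
Dose = E_total / mass = 37.1479 / 49.17
Dose = 0.7554986 Gy

0.7555 Gy


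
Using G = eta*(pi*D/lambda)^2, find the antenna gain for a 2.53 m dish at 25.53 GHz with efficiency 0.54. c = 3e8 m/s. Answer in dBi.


lambda = c/f = 3e8 / 2.553e+10 = 0.01175088 m
G = eta*(pi*D/lambda)^2 = 0.54*(pi*2.53/0.01175088)^2
G = 247055.0114 (linear)
G = 10*log10(247055.0114) = 53.9279 dBi

53.9279 dBi


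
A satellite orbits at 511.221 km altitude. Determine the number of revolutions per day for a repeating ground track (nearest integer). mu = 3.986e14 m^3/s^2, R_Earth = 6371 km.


r = 6.882221e+06 m
T = 2*pi*sqrt(r^3/mu) = 5682.0381 s = 94.7006 min
revs/day = 1440 / 94.7006 = 15.2058
Rounded: 15 revolutions per day

15 revolutions per day


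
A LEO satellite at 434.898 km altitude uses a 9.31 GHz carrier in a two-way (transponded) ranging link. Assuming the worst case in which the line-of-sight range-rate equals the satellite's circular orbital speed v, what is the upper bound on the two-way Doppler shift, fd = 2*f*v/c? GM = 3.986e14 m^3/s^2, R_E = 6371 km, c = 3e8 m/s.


r = 6.805898e+06 m
v = sqrt(mu/r) = 7652.8981 m/s (worst-case radial velocity)
f = 9.31 GHz = 9.31e+09 Hz
fd = 2*f*v/c = 2*9.31e+09*7652.8981/3.0e+08
fd = 474989.8738 Hz

474989.8738 Hz


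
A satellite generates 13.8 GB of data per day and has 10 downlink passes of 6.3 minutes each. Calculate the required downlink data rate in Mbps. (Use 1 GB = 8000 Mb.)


total contact time = 10 * 6.3 * 60 = 3780.0000 s
data = 13.8 GB = 110400.0000 Mb
rate = 110400.0000 / 3780.0000 = 29.2063 Mbps

29.2063 Mbps


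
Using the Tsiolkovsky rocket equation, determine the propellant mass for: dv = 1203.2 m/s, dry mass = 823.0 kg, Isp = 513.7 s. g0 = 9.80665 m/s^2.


ve = Isp * g0 = 513.7 * 9.80665 = 5037.676105 m/s
mass ratio = exp(dv/ve) = exp(1203.2/5037.676105) = 1.26977572
m_prop = m_dry * (mr - 1) = 823.0 * (1.26977572 - 1)
m_prop = 222.0254 kg

222.0254 kg


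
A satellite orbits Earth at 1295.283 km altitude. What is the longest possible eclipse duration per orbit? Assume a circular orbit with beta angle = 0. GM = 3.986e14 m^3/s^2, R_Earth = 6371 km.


r = 7666.2830 km
T = 111.3364 min
Eclipse fraction = arcsin(R_E/r)/pi = arcsin(6371.0000/7666.2830)/pi
= arcsin(0.8310416)/pi = 0.3122549
Eclipse duration = 0.3122549 * 111.3364 = 34.7653 min

34.7653 minutes


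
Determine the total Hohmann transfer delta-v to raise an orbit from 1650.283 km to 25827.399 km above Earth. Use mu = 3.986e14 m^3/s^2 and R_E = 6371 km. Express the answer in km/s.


r1 = 8021.2830 km = 8.021283e+06 m
r2 = 32198.3990 km = 3.2198399e+07 m
dv1 = sqrt(mu/r1)*(sqrt(2*r2/(r1+r2)) - 1) = 1870.5791 m/s
dv2 = sqrt(mu/r2)*(1 - sqrt(2*r1/(r1+r2))) = 1296.3228 m/s
total dv = |dv1| + |dv2| = 1870.5791 + 1296.3228 = 3166.9019 m/s = 3.1669 km/s

3.1669 km/s


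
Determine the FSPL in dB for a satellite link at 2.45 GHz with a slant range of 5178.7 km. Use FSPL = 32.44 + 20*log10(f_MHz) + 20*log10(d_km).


f = 2.45 GHz = 2450.0000 MHz
d = 5178.7 km
FSPL = 32.44 + 20*log10(2450.0000) + 20*log10(5178.7)
FSPL = 32.44 + 67.7833 + 74.2844
FSPL = 174.5077 dB

174.5077 dB


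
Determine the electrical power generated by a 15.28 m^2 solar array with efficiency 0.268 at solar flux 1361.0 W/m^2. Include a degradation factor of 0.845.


P = area * eta * S * degradation
P = 15.28 * 0.268 * 1361.0 * 0.845
P = 4709.4803 W

4709.4803 W


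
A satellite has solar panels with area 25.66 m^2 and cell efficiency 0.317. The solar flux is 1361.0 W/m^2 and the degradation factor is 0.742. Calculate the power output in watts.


P = area * eta * S * degradation
P = 25.66 * 0.317 * 1361.0 * 0.742
P = 8214.4397 W

8214.4397 W


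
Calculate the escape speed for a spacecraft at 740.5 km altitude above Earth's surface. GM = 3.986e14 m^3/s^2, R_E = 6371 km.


r = 6371.0 + 740.5 = 7111.5000 km = 7.1115e+06 m
v_esc = sqrt(2*mu/r) = sqrt(2*3.986e14 / 7.1115e+06)
v_esc = 10587.7344 m/s = 10.5877 km/s

10.5877 km/s


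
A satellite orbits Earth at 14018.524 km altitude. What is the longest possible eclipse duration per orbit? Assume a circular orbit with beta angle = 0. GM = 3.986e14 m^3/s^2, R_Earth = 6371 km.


r = 20389.5240 km
T = 482.9149 min
Eclipse fraction = arcsin(R_E/r)/pi = arcsin(6371.0000/20389.5240)/pi
= arcsin(0.3124644)/pi = 0.1011545
Eclipse duration = 0.1011545 * 482.9149 = 48.8490 min

48.8490 minutes


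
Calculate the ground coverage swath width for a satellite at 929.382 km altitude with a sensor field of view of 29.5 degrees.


FOV = 29.5 deg = 0.5148721 rad
swath = 2 * alt * tan(FOV/2) = 2 * 929.382 * tan(0.2574361)
swath = 2 * 929.382 * 0.263278
swath = 489.3717 km

489.3717 km


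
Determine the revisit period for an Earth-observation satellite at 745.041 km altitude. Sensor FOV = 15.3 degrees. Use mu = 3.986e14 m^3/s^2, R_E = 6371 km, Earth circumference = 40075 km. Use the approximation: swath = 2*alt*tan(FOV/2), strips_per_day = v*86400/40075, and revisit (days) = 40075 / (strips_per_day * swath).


swath = 2*745.041*tan(0.1335177) = 200.1430 km
v = sqrt(mu/r) = 7484.2697 m/s = 7.4843 km/s
strips/day = v*86400/40075 = 7.4843*86400/40075 = 16.1358
coverage/day = strips * swath = 16.1358 * 200.1430 = 3229.4615 km
revisit = 40075 / 3229.4615 = 12.4092 days

12.4092 days


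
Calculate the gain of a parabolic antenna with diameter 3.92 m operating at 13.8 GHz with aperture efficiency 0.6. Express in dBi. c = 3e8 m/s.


lambda = c/f = 3e8 / 1.38e+10 = 0.02173913 m
G = eta*(pi*D/lambda)^2 = 0.6*(pi*3.92/0.02173913)^2
G = 192547.9030 (linear)
G = 10*log10(192547.9030) = 52.8454 dBi

52.8454 dBi


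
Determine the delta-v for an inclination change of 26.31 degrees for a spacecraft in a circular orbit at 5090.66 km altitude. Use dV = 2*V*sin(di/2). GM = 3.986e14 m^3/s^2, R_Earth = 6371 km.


r = 11461.6600 km = 1.146166e+07 m
V = sqrt(mu/r) = 5897.1868 m/s
di = 26.31 deg = 0.4591961 rad
dV = 2*V*sin(di/2) = 2*5897.1868*sin(0.2295981)
dV = 2684.2361 m/s = 2.6842 km/s

2.6842 km/s


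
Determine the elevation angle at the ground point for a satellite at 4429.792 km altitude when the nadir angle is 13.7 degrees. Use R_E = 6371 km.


r = R_E + alt = 10800.7920 km
Law of sines in the satellite / Earth-center / ground-point triangle:
  sin(nadir)/R_E = sin(90 + el)/r  =>  cos(el) = (r/R_E)*sin(nadir)
cos(el) = (10800.7920 / 6371.0000) * sin(13.7 deg) = 0.401513
el = arccos(0.401513) = 66.3272 deg
(Earth-central angle = 90 - nadir - el = 9.9728 deg)

66.3272 degrees


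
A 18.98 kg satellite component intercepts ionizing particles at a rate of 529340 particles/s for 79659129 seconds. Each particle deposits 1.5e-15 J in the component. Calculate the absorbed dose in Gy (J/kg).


Total energy deposited = rate * time * E_per
  = 529340 * 79659129 * 1.5e-15 = 0.06325015 J
Dose = E_total / mass = 0.06325015 / 18.98
Dose = 0.003332463 Gy

0.0033 Gy


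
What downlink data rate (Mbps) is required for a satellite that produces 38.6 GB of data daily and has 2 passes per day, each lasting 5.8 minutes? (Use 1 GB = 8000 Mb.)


total contact time = 2 * 5.8 * 60 = 696.0000 s
data = 38.6 GB = 308800.0000 Mb
rate = 308800.0000 / 696.0000 = 443.6782 Mbps

443.6782 Mbps


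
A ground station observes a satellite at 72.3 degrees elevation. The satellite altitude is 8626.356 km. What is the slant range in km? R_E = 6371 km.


h = 8626.356 km, el = 72.3 deg
d = -R_E*sin(el) + sqrt((R_E*sin(el))^2 + 2*R_E*h + h^2)
d = -6371.0000*sin(1.2619) + sqrt((6371.0000*0.9526615)^2 + 2*6371.0000*8626.356 + 8626.356^2)
d = 8802.3367 km

8802.3367 km


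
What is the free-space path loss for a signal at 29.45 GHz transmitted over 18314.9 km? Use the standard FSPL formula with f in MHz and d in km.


f = 29.45 GHz = 29450.0000 MHz
d = 18314.9 km
FSPL = 32.44 + 20*log10(29450.0000) + 20*log10(18314.9)
FSPL = 32.44 + 89.3817 + 85.2561
FSPL = 207.0778 dB

207.0778 dB


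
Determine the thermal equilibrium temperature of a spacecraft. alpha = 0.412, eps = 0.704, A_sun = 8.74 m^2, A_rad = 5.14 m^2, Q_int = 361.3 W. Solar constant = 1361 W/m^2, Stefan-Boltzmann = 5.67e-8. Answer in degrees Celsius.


Numerator = alpha*S*A_sun + Q_int = 0.412*1361*8.74 + 361.3 = 5262.0977 W
Denominator = eps*sigma*A_rad = 0.704*5.67e-8*5.14 = 2.0517235e-07 W/K^4
T^4 = 2.5647207e+10 K^4
T = 400.1843 K = 127.0343 C

127.0343 degrees Celsius


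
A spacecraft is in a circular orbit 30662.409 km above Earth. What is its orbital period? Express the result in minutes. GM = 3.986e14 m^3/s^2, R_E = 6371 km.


r = 37033.4090 km = 3.7033409e+07 m
T = 2*pi*sqrt(r^3/mu) = 2*pi*sqrt(5.0790335e+22 / 3.986e14)
T = 70925.3942 s = 1182.0899 min

1182.0899 minutes


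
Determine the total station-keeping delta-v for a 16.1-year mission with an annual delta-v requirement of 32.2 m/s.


dV = rate * years = 32.2 * 16.1
dV = 518.4200 m/s

518.4200 m/s


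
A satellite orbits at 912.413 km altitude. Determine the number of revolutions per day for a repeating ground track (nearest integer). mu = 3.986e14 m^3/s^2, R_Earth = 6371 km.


r = 7.283413e+06 m
T = 2*pi*sqrt(r^3/mu) = 6186.0529 s = 103.1009 min
revs/day = 1440 / 103.1009 = 13.9669
Rounded: 14 revolutions per day

14 revolutions per day


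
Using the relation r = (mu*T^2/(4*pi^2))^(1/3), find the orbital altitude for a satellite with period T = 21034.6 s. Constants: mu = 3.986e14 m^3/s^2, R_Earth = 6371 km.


T = 21034.6 s
r = (mu*T^2/(4*pi^2))^(1/3) = (3.986e14 * 21034.6^2 / (4*pi^2))^(1/3)
r = 1.6469561e+07 m = 16469.5610 km
alt = r - R_E = 16469.5610 - 6371 = 10098.5610 km

10098.5610 km


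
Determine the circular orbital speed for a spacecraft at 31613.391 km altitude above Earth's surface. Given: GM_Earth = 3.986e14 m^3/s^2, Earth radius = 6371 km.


r = R_E + alt = 6371.0 + 31613.391 = 37984.3910 km = 3.7984391e+07 m
v = sqrt(mu/r) = sqrt(3.986e14 / 3.7984391e+07) = 3239.4111 m/s = 3.2394 km/s

3.2394 km/s


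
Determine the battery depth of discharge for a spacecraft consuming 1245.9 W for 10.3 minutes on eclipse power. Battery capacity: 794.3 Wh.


E_used = P * t / 60 = 1245.9 * 10.3 / 60 = 213.8795 Wh
DOD = E_used / E_total * 100 = 213.8795 / 794.3 * 100
DOD = 26.9268 %

26.9268 %


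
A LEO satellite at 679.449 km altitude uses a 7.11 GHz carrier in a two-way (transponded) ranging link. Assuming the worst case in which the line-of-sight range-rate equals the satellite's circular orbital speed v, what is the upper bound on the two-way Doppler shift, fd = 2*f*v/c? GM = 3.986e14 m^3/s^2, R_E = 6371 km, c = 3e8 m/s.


r = 7.050449e+06 m
v = sqrt(mu/r) = 7519.0030 m/s (worst-case radial velocity)
f = 7.11 GHz = 7.11e+09 Hz
fd = 2*f*v/c = 2*7.11e+09*7519.0030/3.0e+08
fd = 356400.7433 Hz

356400.7433 Hz


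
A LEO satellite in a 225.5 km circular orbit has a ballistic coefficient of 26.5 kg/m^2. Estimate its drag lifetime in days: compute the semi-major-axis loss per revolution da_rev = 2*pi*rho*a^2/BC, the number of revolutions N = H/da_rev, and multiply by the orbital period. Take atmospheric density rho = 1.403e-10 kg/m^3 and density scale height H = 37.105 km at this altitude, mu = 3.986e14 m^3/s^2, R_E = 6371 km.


a = R_E + alt = 6596.5000 km = 6.5965e+06 m
da_rev = 2*pi*rho*a^2/BC = 2*pi*1.403e-10*(6.5965e+06)^2/26.5 = 1447.500755 m per revolution
N = H/da_rev = 37105.0000 m / 1447.500755 m = 25.6338 revolutions
P = 2*pi*sqrt(a^3/mu) = 5331.8948 s
lifetime = N*P = 25.6338 * 5331.8948 = 136676.9278 s = 1.5819 days

1.5819 days


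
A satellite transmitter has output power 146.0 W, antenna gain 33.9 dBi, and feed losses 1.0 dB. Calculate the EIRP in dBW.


Pt = 146.0 W = 21.6435 dBW
EIRP = Pt_dBW + Gt - losses = 21.6435 + 33.9 - 1.0 = 54.5435 dBW

54.5435 dBW


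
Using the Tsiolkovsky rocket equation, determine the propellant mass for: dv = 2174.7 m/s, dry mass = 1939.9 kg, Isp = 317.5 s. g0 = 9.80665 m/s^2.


ve = Isp * g0 = 317.5 * 9.80665 = 3113.611375 m/s
mass ratio = exp(dv/ve) = exp(2174.7/3113.611375) = 2.01063260
m_prop = m_dry * (mr - 1) = 1939.9 * (2.01063260 - 1)
m_prop = 1960.5262 kg

1960.5262 kg


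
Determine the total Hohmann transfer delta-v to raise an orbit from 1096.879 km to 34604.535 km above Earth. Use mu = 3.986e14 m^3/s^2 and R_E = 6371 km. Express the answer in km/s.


r1 = 7467.8790 km = 7.467879e+06 m
r2 = 40975.5350 km = 4.0975535e+07 m
dv1 = sqrt(mu/r1)*(sqrt(2*r2/(r1+r2)) - 1) = 2196.4891 m/s
dv2 = sqrt(mu/r2)*(1 - sqrt(2*r1/(r1+r2))) = 1387.1157 m/s
total dv = |dv1| + |dv2| = 2196.4891 + 1387.1157 = 3583.6047 m/s = 3.5836 km/s

3.5836 km/s


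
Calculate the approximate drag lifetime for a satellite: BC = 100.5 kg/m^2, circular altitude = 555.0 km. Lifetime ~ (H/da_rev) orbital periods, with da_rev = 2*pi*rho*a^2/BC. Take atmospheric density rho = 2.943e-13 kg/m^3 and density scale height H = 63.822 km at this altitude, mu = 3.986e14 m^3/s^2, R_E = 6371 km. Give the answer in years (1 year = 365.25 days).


a = R_E + alt = 6926.0000 km = 6.926e+06 m
da_rev = 2*pi*rho*a^2/BC = 2*pi*2.943e-13*(6.926e+06)^2/100.5 = 0.882610405 m per revolution
N = H/da_rev = 63822.0000 m / 0.882610405 m = 72310.5003 revolutions
P = 2*pi*sqrt(a^3/mu) = 5736.3409 s
lifetime = N*P = 72310.5003 * 5736.3409 = 4.1479768e+08 s = 4800.8991 days
years = 4800.8991 / 365.25 = 13.1441 years

13.1441 years


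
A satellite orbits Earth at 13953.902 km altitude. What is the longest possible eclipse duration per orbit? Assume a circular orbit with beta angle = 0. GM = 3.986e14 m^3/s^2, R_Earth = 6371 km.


r = 20324.9020 km
T = 480.6209 min
Eclipse fraction = arcsin(R_E/r)/pi = arcsin(6371.0000/20324.9020)/pi
= arcsin(0.3134578)/pi = 0.1014874
Eclipse duration = 0.1014874 * 480.6209 = 48.7770 min

48.7770 minutes


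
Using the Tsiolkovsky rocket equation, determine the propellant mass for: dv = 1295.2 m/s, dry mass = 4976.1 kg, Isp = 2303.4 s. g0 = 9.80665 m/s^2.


ve = Isp * g0 = 2303.4 * 9.80665 = 22588.637610 m/s
mass ratio = exp(dv/ve) = exp(1295.2/22588.637610) = 1.05901429
m_prop = m_dry * (mr - 1) = 4976.1 * (1.05901429 - 1)
m_prop = 293.6610 kg

293.6610 kg


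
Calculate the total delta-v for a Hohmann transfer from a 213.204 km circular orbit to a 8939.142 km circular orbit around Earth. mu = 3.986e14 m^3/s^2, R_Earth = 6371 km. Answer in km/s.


r1 = 6584.2040 km = 6.584204e+06 m
r2 = 15310.1420 km = 1.5310142e+07 m
dv1 = sqrt(mu/r1)*(sqrt(2*r2/(r1+r2)) - 1) = 1420.7661 m/s
dv2 = sqrt(mu/r2)*(1 - sqrt(2*r1/(r1+r2))) = 1145.3290 m/s
total dv = |dv1| + |dv2| = 1420.7661 + 1145.3290 = 2566.0952 m/s = 2.5661 km/s

2.5661 km/s


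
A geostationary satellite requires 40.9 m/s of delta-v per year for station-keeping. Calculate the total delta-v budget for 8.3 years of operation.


dV = rate * years = 40.9 * 8.3
dV = 339.4700 m/s

339.4700 m/s


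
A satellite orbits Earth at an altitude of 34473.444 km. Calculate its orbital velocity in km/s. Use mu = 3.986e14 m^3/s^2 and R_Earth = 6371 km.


r = R_E + alt = 6371.0 + 34473.444 = 40844.4440 km = 4.0844444e+07 m
v = sqrt(mu/r) = sqrt(3.986e14 / 4.0844444e+07) = 3123.9362 m/s = 3.1239 km/s

3.1239 km/s


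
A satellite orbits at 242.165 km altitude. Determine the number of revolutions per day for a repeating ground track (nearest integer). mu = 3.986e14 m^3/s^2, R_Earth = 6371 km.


r = 6.613165e+06 m
T = 2*pi*sqrt(r^3/mu) = 5352.1128 s = 89.2019 min
revs/day = 1440 / 89.2019 = 16.1432
Rounded: 16 revolutions per day

16 revolutions per day


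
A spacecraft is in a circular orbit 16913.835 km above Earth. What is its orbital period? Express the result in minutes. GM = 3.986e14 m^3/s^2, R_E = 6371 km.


r = 23284.8350 km = 2.3284835e+07 m
T = 2*pi*sqrt(r^3/mu) = 2*pi*sqrt(1.2624654e+22 / 3.986e14)
T = 35360.7093 s = 589.3452 min

589.3452 minutes


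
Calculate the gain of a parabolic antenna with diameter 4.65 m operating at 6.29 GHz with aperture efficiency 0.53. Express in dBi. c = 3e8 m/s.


lambda = c/f = 3e8 / 6.29e+09 = 0.04769475 m
G = eta*(pi*D/lambda)^2 = 0.53*(pi*4.65/0.04769475)^2
G = 49721.0512 (linear)
G = 10*log10(49721.0512) = 46.9654 dBi

46.9654 dBi


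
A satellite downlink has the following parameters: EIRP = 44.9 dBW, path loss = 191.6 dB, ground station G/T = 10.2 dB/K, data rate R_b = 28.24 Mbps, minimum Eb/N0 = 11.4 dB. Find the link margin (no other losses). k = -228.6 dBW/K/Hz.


C/N0 = EIRP - FSPL + G/T - k = 44.9 - 191.6 + 10.2 - (-228.6)
C/N0 = 92.1000 dB-Hz
R_b = 28.24 Mbps = 2.824e+07 bps -> 10*log10(R_b) = 74.5086 dB-Hz
Eb/N0 = C/N0 - 10*log10(R_b) = 92.1000 - 74.5086 = 17.5914 dB
Margin = Eb/N0 - Eb/N0_req = 17.5914 - 11.4 = 6.1914 dB (link closes)

6.1914 dB


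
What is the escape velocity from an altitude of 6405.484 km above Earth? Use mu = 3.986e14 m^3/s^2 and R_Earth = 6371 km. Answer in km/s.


r = 6371.0 + 6405.484 = 12776.4840 km = 1.2776484e+07 m
v_esc = sqrt(2*mu/r) = sqrt(2*3.986e14 / 1.2776484e+07)
v_esc = 7899.1065 m/s = 7.8991 km/s

7.8991 km/s


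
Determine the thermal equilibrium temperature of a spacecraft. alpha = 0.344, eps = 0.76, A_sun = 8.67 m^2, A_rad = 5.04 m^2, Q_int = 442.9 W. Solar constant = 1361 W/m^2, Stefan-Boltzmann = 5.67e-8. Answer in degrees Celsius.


Numerator = alpha*S*A_sun + Q_int = 0.344*1361*8.67 + 442.9 = 4502.0553 W
Denominator = eps*sigma*A_rad = 0.76*5.67e-8*5.04 = 2.1718368e-07 W/K^4
T^4 = 2.0729252e+10 K^4
T = 379.4424 K = 106.2924 C

106.2924 degrees Celsius


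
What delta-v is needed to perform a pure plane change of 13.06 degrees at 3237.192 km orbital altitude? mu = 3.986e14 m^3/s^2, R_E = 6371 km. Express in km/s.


r = 9608.1920 km = 9.608192e+06 m
V = sqrt(mu/r) = 6440.9186 m/s
di = 13.06 deg = 0.22794 rad
dV = 2*V*sin(di/2) = 2*6440.9186*sin(0.11397)
dV = 1464.9667 m/s = 1.4650 km/s

1.4650 km/s


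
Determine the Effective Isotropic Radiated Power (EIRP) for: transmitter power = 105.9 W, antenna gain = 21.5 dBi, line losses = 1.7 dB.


Pt = 105.9 W = 20.2490 dBW
EIRP = Pt_dBW + Gt - losses = 20.2490 + 21.5 - 1.7 = 40.0490 dBW

40.0490 dBW


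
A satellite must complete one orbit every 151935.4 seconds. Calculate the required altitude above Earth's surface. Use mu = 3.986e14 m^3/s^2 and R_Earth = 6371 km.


T = 151935.4 s
r = (mu*T^2/(4*pi^2))^(1/3) = (3.986e14 * 151935.4^2 / (4*pi^2))^(1/3)
r = 6.1541088e+07 m = 61541.0878 km
alt = r - R_E = 61541.0878 - 6371 = 55170.0878 km

55170.0878 km


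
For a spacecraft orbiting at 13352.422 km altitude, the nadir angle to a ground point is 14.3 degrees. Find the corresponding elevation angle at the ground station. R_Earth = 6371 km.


r = R_E + alt = 19723.4220 km
Law of sines in the satellite / Earth-center / ground-point triangle:
  sin(nadir)/R_E = sin(90 + el)/r  =>  cos(el) = (r/R_E)*sin(nadir)
cos(el) = (19723.4220 / 6371.0000) * sin(14.3 deg) = 0.7646627
el = arccos(0.7646627) = 40.1230 deg
(Earth-central angle = 90 - nadir - el = 35.5770 deg)

40.1230 degrees
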